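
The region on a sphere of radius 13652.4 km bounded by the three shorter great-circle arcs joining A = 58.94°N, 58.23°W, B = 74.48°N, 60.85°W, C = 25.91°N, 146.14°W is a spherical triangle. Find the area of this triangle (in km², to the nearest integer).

Side lengths (central angles): a = 1.1143, b = 1.1688, c = 0.2718 rad; semiperimeter s = 1.2775.
By l'Huilier's theorem, tan(E/4) = √[tan(s/2) tan((s−a)/2) tan((s−b)/2) tan((s−c)/2)], giving spherical excess E = 0.1703 rad.
Area = E·R² = 0.1703 × (13652.4)² ≈ 31745010 km².

31745010 km²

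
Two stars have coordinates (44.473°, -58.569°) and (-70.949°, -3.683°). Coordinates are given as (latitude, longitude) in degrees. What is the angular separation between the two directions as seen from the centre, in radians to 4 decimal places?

With latitudes φ₁ = 44.473°, φ₂ = -70.949° and longitude difference Δλ = 54.886°:
Haversine: a = sin²(Δφ/2) + cos φ₁ cos φ₂ sin²(Δλ/2) = 0.7146 + (0.7136)(0.3264)(0.2124) = 0.76411.
Central angle c = 2·arcsin(√a) = 2.12731 rad.
So the angular separation is 2.1273 rad.

2.1273 rad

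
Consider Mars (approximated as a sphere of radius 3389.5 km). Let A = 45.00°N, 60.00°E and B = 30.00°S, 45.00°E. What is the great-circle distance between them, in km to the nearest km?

With latitudes φ₁ = 45.000°, φ₂ = -30.000° and longitude difference Δλ = -15.000°:
cos c = sin φ₁ sin φ₂ + cos φ₁ cos φ₂ cos Δλ = (0.7071)(-0.5000) + (0.7071)(0.8660)(0.9659) = 0.23795,
so c = arccos(0.23795) = 1.33054 rad.
Distance = R·c = 3389.5 × 1.3305 ≈ 4510 km.

4510 km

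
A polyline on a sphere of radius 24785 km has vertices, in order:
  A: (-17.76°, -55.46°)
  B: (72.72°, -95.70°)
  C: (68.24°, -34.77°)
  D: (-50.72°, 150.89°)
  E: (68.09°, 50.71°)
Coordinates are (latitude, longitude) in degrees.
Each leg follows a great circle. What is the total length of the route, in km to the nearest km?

179924 km

Leg A→B: central angle 1.6462 rad, distance 40800.9 km.
Leg B→C: central angle 0.3472 rad, distance 8605.3 km.
Leg C→D: central angle 2.8320 rad, distance 70191.9 km.
Leg D→E: central angle 2.4340 rad, distance 60325.8 km.
Total: 40800.9 + 8605.3 + 70191.9 + 60325.8 ≈ 179924 km.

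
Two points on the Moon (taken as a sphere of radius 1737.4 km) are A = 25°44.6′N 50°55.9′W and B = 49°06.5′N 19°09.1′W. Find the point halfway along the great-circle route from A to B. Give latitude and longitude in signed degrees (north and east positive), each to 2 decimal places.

The central angle between A and B is δ = 0.5924 rad.
With f = 0.5, the slerp weights are sin((1−f)δ)/sin δ = 0.5228 and sin(fδ)/sin δ = 0.5228.
Weighted sum of the unit vectors: (0.5228)·(0.5677,-0.6993,0.4343) + (0.5228)·(0.6184,-0.2148,0.7559) = (0.6200, -0.4779, 0.6222).
Converting back: φ = atan2(z, √(x²+y²)) = 38.48°, λ = atan2(y, x) = -37.62°.

38.48°, -37.62°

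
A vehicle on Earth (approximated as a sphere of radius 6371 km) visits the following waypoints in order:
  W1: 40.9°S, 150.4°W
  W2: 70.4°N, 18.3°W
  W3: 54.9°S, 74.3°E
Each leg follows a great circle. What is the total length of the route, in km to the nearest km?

31479 km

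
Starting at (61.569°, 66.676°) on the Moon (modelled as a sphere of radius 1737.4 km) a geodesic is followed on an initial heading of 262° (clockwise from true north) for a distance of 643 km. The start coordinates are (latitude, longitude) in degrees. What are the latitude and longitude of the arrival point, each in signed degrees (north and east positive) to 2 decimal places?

Angular distance δ = d/R = 643/1737.4 = 0.37009 rad; initial bearing θ = 4.5728 rad.
sin φ₂ = sin φ₁ cos δ + cos φ₁ sin δ cos θ = (0.8794)(0.9323) + (0.4761)(0.3617)(-0.1392) = 0.7959, so φ₂ = 52.74°.
Δλ = atan2(sin θ sin δ cos φ₁, cos δ − sin φ₁ sin φ₂) = atan2(-0.1705, 0.2324) = -36.270°.
λ₂ = 66.676° − 36.270° = 30.41°.

52.74°, 30.41°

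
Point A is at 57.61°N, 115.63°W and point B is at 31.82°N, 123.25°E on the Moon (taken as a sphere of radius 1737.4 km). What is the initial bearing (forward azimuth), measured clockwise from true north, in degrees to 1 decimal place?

311.9°

With φ₁ = 1.0055, φ₂ = 0.5554, Δλ = -2.1139 rad, the forward-azimuth formula gives
θ = atan2( sin Δλ cos φ₂ , cos φ₁ sin φ₂ − sin φ₁ cos φ₂ cos Δλ ) = atan2(-0.7274, 0.6533) = -48.07°.
Adding 360° brings this into [0°, 360°): 311.9°.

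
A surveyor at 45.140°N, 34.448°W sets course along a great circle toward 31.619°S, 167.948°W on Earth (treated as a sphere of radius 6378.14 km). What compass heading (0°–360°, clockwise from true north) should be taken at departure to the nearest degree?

With φ₁ = 0.7878, φ₂ = -0.5519, Δλ = -2.3300 rad, the forward-azimuth formula gives
θ = atan2( sin Δλ cos φ₂ , cos φ₁ sin φ₂ − sin φ₁ cos φ₂ cos Δλ ) = atan2(-0.6177, 0.0457) = -85.77°.
Adding 360° brings this into [0°, 360°): 274°.

274°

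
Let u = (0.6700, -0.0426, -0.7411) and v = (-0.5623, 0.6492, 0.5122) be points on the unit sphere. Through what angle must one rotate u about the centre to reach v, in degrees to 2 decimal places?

u·v = -0.7840; |u| = 1.0000, |v| = 1.0000.
cos θ = (u·v)/(|u||v|) = -0.7840, so θ = 141.63°.

141.63°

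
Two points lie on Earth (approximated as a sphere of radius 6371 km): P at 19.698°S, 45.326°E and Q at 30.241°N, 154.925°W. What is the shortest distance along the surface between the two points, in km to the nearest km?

17667 km

Let φ₁ = -0.3438 rad, φ₂ = 0.5278 rad, and Δλ = 2.7881 rad.
cos c = sin φ₁ sin φ₂ + cos φ₁ cos φ₂ cos Δλ = (-0.3371)(0.5036) + (0.9415)(0.8639)(-0.9382) = -0.93284,
so c = arccos(-0.93284) = 2.77301 rad.
Distance = R·c = 6371 × 2.7730 ≈ 17667 km.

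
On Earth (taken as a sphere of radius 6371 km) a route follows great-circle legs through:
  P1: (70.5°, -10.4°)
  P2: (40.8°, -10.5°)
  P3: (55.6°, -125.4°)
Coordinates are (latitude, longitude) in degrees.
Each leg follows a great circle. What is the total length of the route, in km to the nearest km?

Leg P1→P2: central angle 0.5184 rad, distance 3302.5 km.
Leg P2→P3: central angle 1.2035 rad, distance 7667.6 km.
Total: 3302.5 + 7667.6 ≈ 10970 km.

10970 km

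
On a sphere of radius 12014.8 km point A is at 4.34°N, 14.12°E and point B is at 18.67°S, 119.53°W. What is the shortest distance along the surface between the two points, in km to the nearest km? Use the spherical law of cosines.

Let φ₁ = 0.0757 rad, φ₂ = -0.3259 rad, and Δλ = -2.3326 rad.
cos c = sin φ₁ sin φ₂ + cos φ₁ cos φ₂ cos Δλ = (0.0757)(-0.3201) + (0.9971)(0.9474)(-0.6903) = -0.67628,
so c = arccos(-0.67628) = 2.31350 rad.
Distance = R·c = 12014.8 × 2.3135 ≈ 27796 km.

27796 km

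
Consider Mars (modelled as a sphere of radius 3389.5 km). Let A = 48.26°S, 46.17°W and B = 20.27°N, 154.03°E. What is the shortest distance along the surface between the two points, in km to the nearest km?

8734 km

In radians: φ₁ = -0.8423, φ₂ = 0.3538, Δλ = -159.800° = -2.7890 rad.
cos c = sin φ₁ sin φ₂ + cos φ₁ cos φ₂ cos Δλ = (-0.7462)(0.3464) + (0.6658)(0.9381)(-0.9385) = -0.84462,
so c = arccos(-0.84462) = 2.57665 rad.
Distance = R·c = 3389.5 × 2.5766 ≈ 8734 km.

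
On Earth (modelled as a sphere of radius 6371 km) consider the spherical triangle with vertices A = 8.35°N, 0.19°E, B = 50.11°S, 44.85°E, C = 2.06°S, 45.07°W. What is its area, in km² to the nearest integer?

Side lengths (central angles): a = 1.5423, b = 0.8083, c = 1.2240 rad; semiperimeter s = 1.7873.
By l'Huilier's theorem, tan(E/4) = √[tan(s/2) tan((s−a)/2) tan((s−b)/2) tan((s−c)/2)], giving spherical excess E = 0.6097 rad.
Area = E·R² = 0.6097 × (6371)² ≈ 24749518 km².

24749518 km²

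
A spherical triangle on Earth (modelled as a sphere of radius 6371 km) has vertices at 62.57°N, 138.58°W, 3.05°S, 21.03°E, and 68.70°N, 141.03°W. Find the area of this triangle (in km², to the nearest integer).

3602005 km²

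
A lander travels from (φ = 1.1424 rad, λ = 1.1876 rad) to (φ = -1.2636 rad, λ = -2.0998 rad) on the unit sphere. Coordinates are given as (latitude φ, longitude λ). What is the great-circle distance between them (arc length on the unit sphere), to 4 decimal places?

In radians: φ₁ = 1.1424, φ₂ = -1.2636, Δλ = 171.646° = 2.9958 rad.
cos c = sin φ₁ sin φ₂ + cos φ₁ cos φ₂ cos Δλ = (0.9096)(-0.9532) + (0.4154)(0.3024)(-0.9894) = -0.99133,
so c = arccos(-0.99133) = 3.00983 rad.
On the unit sphere the arc length equals the central angle: 3.0098.

3.0098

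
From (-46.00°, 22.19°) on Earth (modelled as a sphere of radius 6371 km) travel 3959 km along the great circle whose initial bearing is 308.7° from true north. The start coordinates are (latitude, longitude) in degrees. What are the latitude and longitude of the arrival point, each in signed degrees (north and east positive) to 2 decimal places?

Angular distance δ = d/R = 3959/6371 = 0.62141 rad; initial bearing θ = 5.3878 rad.
sin φ₂ = sin φ₁ cos δ + cos φ₁ sin δ cos θ = (-0.7193)(0.8131) + (0.6947)(0.5822)(0.6252) = -0.3320, so φ₂ = -19.39°.
Δλ = atan2(sin θ sin δ cos φ₁, cos δ − sin φ₁ sin φ₂) = atan2(-0.3156, 0.5742) = -28.795°.
λ₂ = 22.190° − 28.795° = -6.60°.

-19.39°, -6.60°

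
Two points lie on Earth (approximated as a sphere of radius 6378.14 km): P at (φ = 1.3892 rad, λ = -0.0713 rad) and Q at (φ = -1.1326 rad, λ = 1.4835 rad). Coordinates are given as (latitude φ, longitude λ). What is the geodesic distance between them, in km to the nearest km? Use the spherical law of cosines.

Let φ₁ = 1.3892 rad, φ₂ = -1.1326 rad, and Δλ = 1.5548 rad.
cos c = sin φ₁ sin φ₂ + cos φ₁ cos φ₂ cos Δλ = (0.9836)(-0.9055) + (0.1806)(0.4243)(0.0160) = -0.88940,
so c = arccos(-0.88940) = 2.66683 rad.
Distance = R·c = 6378.14 × 2.6668 ≈ 17009 km.

17009 km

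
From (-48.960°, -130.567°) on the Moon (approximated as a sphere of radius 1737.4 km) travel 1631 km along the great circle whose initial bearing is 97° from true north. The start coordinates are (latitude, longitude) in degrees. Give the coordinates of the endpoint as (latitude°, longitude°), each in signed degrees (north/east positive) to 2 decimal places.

Angular distance δ = d/R = 1631/1737.4 = 0.93876 rad; initial bearing θ = 1.6930 rad.
sin φ₂ = sin φ₁ cos δ + cos φ₁ sin δ cos θ = (-0.7543)(0.5908) + (0.6566)(0.8068)(-0.1219) = -0.5102, so φ₂ = -30.67°.
Δλ = atan2(sin θ sin δ cos φ₁, cos δ − sin φ₁ sin φ₂) = atan2(0.5258, 0.2060) = 68.606°.
λ₂ = -130.567° + 68.606° = -61.96°.

-30.67°, -61.96°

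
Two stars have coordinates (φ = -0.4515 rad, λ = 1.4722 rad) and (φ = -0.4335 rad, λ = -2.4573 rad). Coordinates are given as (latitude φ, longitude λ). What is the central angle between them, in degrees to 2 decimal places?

113.12°

With latitudes φ₁ = -25.869°, φ₂ = -24.838° and longitude difference Δλ = 134.856°:
cos c = sin φ₁ sin φ₂ + cos φ₁ cos φ₂ cos Δλ = (-0.4363)(-0.4200) + (0.8998)(0.9075)(-0.7053) = -0.39267,
so c = arccos(-0.39267) = 1.97433 rad.
So the angular separation is 113.12°.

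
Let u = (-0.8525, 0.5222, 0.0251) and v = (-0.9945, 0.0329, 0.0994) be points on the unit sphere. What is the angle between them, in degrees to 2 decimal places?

29.84°

u·v = 0.8675; |u| = 1.0000, |v| = 1.0000.
cos θ = (u·v)/(|u||v|) = 0.8675, so θ = 29.84°.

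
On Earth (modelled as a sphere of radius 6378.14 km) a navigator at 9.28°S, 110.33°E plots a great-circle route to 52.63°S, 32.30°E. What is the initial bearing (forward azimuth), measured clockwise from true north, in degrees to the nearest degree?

With φ₁ = -0.1620, φ₂ = -0.9186, Δλ = -1.3619 rad, the forward-azimuth formula gives
θ = atan2( sin Δλ cos φ₂ , cos φ₁ sin φ₂ − sin φ₁ cos φ₂ cos Δλ ) = atan2(-0.5938, -0.7640) = -142.15°.
Adding 360° brings this into [0°, 360°): 218°.

218°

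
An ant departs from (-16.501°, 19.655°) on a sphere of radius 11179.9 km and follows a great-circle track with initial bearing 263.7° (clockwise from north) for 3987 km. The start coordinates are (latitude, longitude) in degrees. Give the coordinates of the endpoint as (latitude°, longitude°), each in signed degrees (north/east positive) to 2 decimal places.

Angular distance δ = d/R = 3987/11179.9 = 0.35662 rad; initial bearing θ = 4.6024 rad.
sin φ₂ = sin φ₁ cos δ + cos φ₁ sin δ cos θ = (-0.2840)(0.9371) + (0.9588)(0.3491)(-0.1097) = -0.3029, so φ₂ = -17.63°.
Δλ = atan2(sin θ sin δ cos φ₁, cos δ − sin φ₁ sin φ₂) = atan2(-0.3327, 0.8511) = -21.353°.
λ₂ = 19.655° − 21.353° = -1.70°.

-17.63°, -1.70°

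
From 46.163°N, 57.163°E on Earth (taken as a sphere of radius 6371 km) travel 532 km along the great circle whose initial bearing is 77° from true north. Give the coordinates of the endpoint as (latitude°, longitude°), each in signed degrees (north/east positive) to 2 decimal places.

47.04°, 64.01°

Angular distance δ = d/R = 532/6371 = 0.08350 rad; initial bearing θ = 1.3439 rad.
sin φ₂ = sin φ₁ cos δ + cos φ₁ sin δ cos θ = (0.7213)(0.9965) + (0.6926)(0.0834)(0.2250) = 0.7318, so φ₂ = 47.04°.
Δλ = atan2(sin θ sin δ cos φ₁, cos δ − sin φ₁ sin φ₂) = atan2(0.0563, 0.4687) = 6.849°.
λ₂ = 57.163° + 6.849° = 64.01°.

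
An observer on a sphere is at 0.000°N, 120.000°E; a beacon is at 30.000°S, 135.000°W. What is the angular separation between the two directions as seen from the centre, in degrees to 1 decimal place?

In radians: φ₁ = 0.0000, φ₂ = -0.5236, Δλ = 105.000° = 1.8326 rad.
cos c = sin φ₁ sin φ₂ + cos φ₁ cos φ₂ cos Δλ = (0.0000)(-0.5000) + (1.0000)(0.8660)(-0.2588) = -0.22414,
so c = arccos(-0.22414) = 1.79686 rad.
So the angular separation is 103.0°.

103.0°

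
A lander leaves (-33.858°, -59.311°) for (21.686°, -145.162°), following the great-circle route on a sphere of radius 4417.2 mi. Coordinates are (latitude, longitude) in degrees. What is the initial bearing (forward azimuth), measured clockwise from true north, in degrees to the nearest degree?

290°

Δλ = -85.851° = -1.4984 rad.
y = sin Δλ · cos φ₂ = (-0.9974)(0.9292) = -0.9268
x = cos φ₁ sin φ₂ − sin φ₁ cos φ₂ cos Δλ = (0.8304)(0.3695) − (-0.5571)(0.9292)(0.0724) = 0.3443
θ = atan2(y, x) = -69.62°; adding 360° gives 290°.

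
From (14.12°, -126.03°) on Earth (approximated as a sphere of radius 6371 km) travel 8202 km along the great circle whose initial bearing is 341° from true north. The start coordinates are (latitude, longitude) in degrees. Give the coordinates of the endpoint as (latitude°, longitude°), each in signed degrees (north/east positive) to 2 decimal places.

71.55°, 153.01°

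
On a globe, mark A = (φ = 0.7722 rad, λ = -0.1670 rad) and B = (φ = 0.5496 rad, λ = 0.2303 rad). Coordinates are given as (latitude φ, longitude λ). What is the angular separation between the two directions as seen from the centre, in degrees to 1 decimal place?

21.9°

With latitudes φ₁ = 44.244°, φ₂ = 31.490° and longitude difference Δλ = 22.764°:
cos c = sin φ₁ sin φ₂ + cos φ₁ cos φ₂ cos Δλ = (0.6977)(0.5223) + (0.7164)(0.8527)(0.9221) = 0.92774,
so c = arccos(0.92774) = 0.38247 rad.
So the angular separation is 21.9°.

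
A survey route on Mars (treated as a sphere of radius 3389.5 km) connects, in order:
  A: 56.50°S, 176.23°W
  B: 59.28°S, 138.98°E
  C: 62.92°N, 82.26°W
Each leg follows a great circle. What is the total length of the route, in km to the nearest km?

10862 km

Leg A→B: central angle 0.4104 rad, distance 1391.0 km.
Leg B→C: central angle 2.7943 rad, distance 9471.3 km.
Total: 1391.0 + 9471.3 ≈ 10862 km.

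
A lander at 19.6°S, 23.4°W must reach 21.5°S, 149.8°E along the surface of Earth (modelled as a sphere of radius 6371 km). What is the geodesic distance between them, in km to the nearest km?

15386 km

Let φ₁ = -0.3421 rad, φ₂ = -0.3752 rad, and Δλ = 3.0229 rad.
cos c = sin φ₁ sin φ₂ + cos φ₁ cos φ₂ cos Δλ = (-0.3355)(-0.3665) + (0.9421)(0.9304)(-0.9930) = -0.74740,
so c = arccos(-0.74740) = 2.41493 rad.
Distance = R·c = 6371 × 2.4149 ≈ 15386 km.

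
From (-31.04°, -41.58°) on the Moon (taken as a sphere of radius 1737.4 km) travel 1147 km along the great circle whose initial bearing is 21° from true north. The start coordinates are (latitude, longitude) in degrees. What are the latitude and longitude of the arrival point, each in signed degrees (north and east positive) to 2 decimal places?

4.78°, -28.84°

Angular distance δ = d/R = 1147/1737.4 = 0.66018 rad; initial bearing θ = 0.3665 rad.
sin φ₂ = sin φ₁ cos δ + cos φ₁ sin δ cos θ = (-0.5156)(0.7899) + (0.8568)(0.6133)(0.9336) = 0.0833, so φ₂ = 4.78°.
Δλ = atan2(sin θ sin δ cos φ₁, cos δ − sin φ₁ sin φ₂) = atan2(0.1883, 0.8328) = 12.741°.
λ₂ = -41.580° + 12.741° = -28.84°.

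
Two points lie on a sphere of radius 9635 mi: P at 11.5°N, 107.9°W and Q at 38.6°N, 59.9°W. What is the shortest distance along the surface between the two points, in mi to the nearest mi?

In radians: φ₁ = 0.2007, φ₂ = 0.6737, Δλ = 48.000° = 0.8378 rad.
Haversine: a = sin²(Δφ/2) + cos φ₁ cos φ₂ sin²(Δλ/2) = 0.0549 + (0.9799)(0.7815)(0.1654) = 0.18159.
Central angle c = 2·arcsin(√a) = 0.88043 rad.
Distance = R·c = 9635 × 0.8804 ≈ 8483 mi.

8483 mi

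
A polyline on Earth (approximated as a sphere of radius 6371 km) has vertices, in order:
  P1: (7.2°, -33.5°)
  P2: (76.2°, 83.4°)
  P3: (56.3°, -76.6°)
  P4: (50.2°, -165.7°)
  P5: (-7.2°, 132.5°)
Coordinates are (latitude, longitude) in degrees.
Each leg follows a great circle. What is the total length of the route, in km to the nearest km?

Leg P1→P2: central angle 1.5562 rad, distance 9914.2 km.
Leg P2→P3: central angle 0.8182 rad, distance 5212.4 km.
Leg P3→P4: central angle 0.8701 rad, distance 5543.4 km.
Leg P4→P5: central angle 1.3656 rad, distance 8699.9 km.
Total: 9914.2 + 5212.4 + 5543.4 + 8699.9 ≈ 29370 km.

29370 km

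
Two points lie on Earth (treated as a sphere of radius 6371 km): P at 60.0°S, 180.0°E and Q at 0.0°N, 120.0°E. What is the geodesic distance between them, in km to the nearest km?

Let φ₁ = -1.0472 rad, φ₂ = 0.0000 rad, and Δλ = -1.0472 rad.
Haversine: a = sin²(Δφ/2) + cos φ₁ cos φ₂ sin²(Δλ/2) = 0.2500 + (0.5000)(1.0000)(0.2500) = 0.37500.
Central angle c = 2·arcsin(√a) = 1.31812 rad.
Distance = R·c = 6371 × 1.3181 ≈ 8398 km.

8398 km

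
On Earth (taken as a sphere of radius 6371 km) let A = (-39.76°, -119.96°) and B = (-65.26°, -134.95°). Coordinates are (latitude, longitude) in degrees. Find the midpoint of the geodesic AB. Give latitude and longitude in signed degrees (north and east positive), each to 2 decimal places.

The central angle between A and B is δ = 0.4698 rad.
With f = 0.5, the slerp weights are sin((1−f)δ)/sin δ = 0.5141 and sin(fδ)/sin δ = 0.5141.
Weighted sum of the unit vectors: (0.5141)·(-0.3839,-0.6660,-0.6396) + (0.5141)·(-0.2957,-0.2962,-0.9082) = (-0.3494, -0.4947, -0.7958).
Converting back: φ = atan2(z, √(x²+y²)) = -52.73°, λ = atan2(y, x) = -125.23°.

-52.73°, -125.23°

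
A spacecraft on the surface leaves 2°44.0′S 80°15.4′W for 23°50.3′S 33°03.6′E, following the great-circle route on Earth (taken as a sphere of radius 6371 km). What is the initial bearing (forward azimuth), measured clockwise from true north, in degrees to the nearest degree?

With φ₁ = -0.0477, φ₂ = -0.4161, Δλ = 1.9777 rad, the forward-azimuth formula gives
θ = atan2( sin Δλ cos φ₂ , cos φ₁ sin φ₂ − sin φ₁ cos φ₂ cos Δλ ) = atan2(0.8400, -0.4210) = 116.62°.
So the initial bearing is 117°.

117°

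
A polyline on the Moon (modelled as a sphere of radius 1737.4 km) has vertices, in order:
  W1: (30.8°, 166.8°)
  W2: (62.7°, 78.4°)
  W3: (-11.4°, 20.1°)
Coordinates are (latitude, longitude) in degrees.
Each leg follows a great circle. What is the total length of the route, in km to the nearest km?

Leg W1→W2: central angle 1.0860 rad, distance 1886.9 km.
Leg W2→W3: central angle 1.5101 rad, distance 2623.7 km.
Total: 1886.9 + 2623.7 ≈ 4511 km.

4511 km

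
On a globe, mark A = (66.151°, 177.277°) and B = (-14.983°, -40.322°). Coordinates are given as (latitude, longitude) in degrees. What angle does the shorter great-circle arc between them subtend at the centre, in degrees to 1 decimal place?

123.1°

Let φ₁ = 1.1546 rad, φ₂ = -0.2615 rad, and Δλ = 2.4854 rad.
cos c = sin φ₁ sin φ₂ + cos φ₁ cos φ₂ cos Δλ = (0.9146)(-0.2585) + (0.4043)(0.9660)(-0.7923) = -0.54592,
so c = arccos(-0.54592) = 2.14828 rad.
So the angular separation is 123.1°.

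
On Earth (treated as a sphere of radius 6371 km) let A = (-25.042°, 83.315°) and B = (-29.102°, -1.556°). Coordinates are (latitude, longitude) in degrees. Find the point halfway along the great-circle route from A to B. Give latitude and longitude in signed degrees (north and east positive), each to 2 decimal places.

-34.70°, 41.83°

Central angle δ = 1.2905 rad. Interpolating on the sphere with fraction f = 0.5:
P = [sin((1−f)δ)·A + sin(fδ)·B] / sin δ = 0.6258·A + 0.6258·B in Cartesian coordinates,
giving P = (0.6126, 0.5483, -0.5693), i.e. latitude -34.70°, longitude 41.83°.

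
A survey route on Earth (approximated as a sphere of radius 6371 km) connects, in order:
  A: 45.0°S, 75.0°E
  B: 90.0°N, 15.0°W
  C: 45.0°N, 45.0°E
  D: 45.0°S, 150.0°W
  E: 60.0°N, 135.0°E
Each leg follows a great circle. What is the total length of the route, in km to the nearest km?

Leg A→B: central angle 2.3562 rad, distance 15011.3 km.
Leg B→C: central angle 0.7854 rad, distance 5003.8 km.
Leg C→D: central angle 2.9567 rad, distance 18837.4 km.
Leg D→E: central angle 2.1187 rad, distance 13498.0 km.
Total: 15011.3 + 5003.8 + 18837.4 + 13498.0 ≈ 52350 km.

52350 km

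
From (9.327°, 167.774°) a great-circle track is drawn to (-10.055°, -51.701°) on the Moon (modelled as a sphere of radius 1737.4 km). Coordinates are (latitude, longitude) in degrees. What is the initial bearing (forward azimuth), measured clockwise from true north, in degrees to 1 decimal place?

With φ₁ = 0.1628, φ₂ = -0.1755, Δλ = 2.4526 rad, the forward-azimuth formula gives
θ = atan2( sin Δλ cos φ₂ , cos φ₁ sin φ₂ − sin φ₁ cos φ₂ cos Δλ ) = atan2(0.6260, -0.0491) = 94.49°.
So the initial bearing is 94.5°.

94.5°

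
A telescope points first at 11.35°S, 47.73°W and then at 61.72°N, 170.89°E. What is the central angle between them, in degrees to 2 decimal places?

Let φ₁ = -0.1981 rad, φ₂ = 1.0772 rad, and Δλ = -2.4675 rad.
Haversine: a = sin²(Δφ/2) + cos φ₁ cos φ₂ sin²(Δλ/2) = 0.3544 + (0.9804)(0.4738)(0.8907) = 0.76812.
Central angle c = 2·arcsin(√a) = 2.13677 rad.
So the angular separation is 122.43°.

122.43°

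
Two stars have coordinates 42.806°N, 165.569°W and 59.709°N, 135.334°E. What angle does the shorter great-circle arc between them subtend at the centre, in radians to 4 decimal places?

0.6812 rad

With latitudes φ₁ = 42.806°, φ₂ = 59.709° and longitude difference Δλ = -59.097°:
Haversine: a = sin²(Δφ/2) + cos φ₁ cos φ₂ sin²(Δλ/2) = 0.0216 + (0.7337)(0.5044)(0.2432) = 0.11160.
Central angle c = 2·arcsin(√a) = 0.68123 rad.
So the angular separation is 0.6812 rad.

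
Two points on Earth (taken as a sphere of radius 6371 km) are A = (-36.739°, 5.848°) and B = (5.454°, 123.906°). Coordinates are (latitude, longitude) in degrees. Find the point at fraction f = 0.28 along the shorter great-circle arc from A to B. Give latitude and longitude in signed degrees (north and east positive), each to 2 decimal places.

Central angle δ = 2.0176 rad. Interpolating on the sphere with fraction f = 0.28:
P = [sin((1−f)δ)·A + sin(fδ)·B] / sin δ = 1.1011·A + 0.5936·B in Cartesian coordinates,
giving P = (0.5482, 0.5804, -0.6022), i.e. latitude -37.03°, longitude 46.63°.

-37.03°, 46.63°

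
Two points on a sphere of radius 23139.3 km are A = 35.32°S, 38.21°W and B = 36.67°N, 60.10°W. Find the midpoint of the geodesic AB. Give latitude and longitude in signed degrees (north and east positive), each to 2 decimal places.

0.69°, -49.06°

Central angle δ = 1.3057 rad. Interpolating on the sphere with fraction f = 0.5:
P = [sin((1−f)δ)·A + sin(fδ)·B] / sin δ = 0.6294·A + 0.6294·B in Cartesian coordinates,
giving P = (0.6552, -0.7553, 0.0120), i.e. latitude 0.69°, longitude -49.06°.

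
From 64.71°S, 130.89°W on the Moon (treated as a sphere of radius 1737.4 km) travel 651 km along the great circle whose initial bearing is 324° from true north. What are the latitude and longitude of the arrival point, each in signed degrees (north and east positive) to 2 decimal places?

-45.64°, -148.81°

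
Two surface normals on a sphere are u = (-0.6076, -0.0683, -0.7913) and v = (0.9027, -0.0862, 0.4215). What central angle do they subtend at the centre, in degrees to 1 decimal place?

151.2°

u·v = -0.8761; |u| = 1.0000, |v| = 1.0000.
cos θ = (u·v)/(|u||v|) = -0.8761, so θ = 151.2°.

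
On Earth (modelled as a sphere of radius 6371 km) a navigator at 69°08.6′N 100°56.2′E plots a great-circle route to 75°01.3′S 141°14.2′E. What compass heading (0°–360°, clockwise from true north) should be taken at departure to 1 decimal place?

With φ₁ = 1.2068, φ₂ = -1.3094, Δλ = 0.7034 rad, the forward-azimuth formula gives
θ = atan2( sin Δλ cos φ₂ , cos φ₁ sin φ₂ − sin φ₁ cos φ₂ cos Δλ ) = atan2(0.1672, -0.5281) = 162.44°.
So the initial bearing is 162.4°.

162.4°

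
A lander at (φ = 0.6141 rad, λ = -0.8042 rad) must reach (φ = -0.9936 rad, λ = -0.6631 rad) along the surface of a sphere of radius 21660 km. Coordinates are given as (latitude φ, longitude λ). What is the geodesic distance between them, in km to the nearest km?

In radians: φ₁ = 0.6141, φ₂ = -0.9936, Δλ = 8.084° = 0.1411 rad.
cos c = sin φ₁ sin φ₂ + cos φ₁ cos φ₂ cos Δλ = (0.5762)(-0.8380) + (0.8173)(0.5457)(0.9901) = -0.04133,
so c = arccos(-0.04133) = 1.61214 rad.
Distance = R·c = 21660 × 1.6121 ≈ 34919 km.

34919 km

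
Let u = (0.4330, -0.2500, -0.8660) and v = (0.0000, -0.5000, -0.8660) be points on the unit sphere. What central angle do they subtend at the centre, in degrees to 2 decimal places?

28.96°

u·v = 0.8750; |u| = 1.0000, |v| = 1.0000.
cos θ = (u·v)/(|u||v|) = 0.8750, so θ = 28.96°.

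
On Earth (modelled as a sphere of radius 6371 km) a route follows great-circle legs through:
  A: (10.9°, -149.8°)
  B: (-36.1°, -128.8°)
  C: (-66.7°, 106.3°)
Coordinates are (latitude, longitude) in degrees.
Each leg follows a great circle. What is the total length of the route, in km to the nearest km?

13344 km

Leg A→B: central angle 0.8901 rad, distance 5671.1 km.
Leg B→C: central angle 1.2044 rad, distance 7673.0 km.
Total: 5671.1 + 7673.0 ≈ 13344 km.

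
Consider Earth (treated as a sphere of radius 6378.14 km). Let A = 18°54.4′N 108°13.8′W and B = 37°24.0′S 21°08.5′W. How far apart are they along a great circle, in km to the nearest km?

Let φ₁ = 0.3300 rad, φ₂ = -0.6528 rad, and Δλ = 1.5200 rad.
cos c = sin φ₁ sin φ₂ + cos φ₁ cos φ₂ cos Δλ = (0.3240)(-0.6074) + (0.9460)(0.7944)(0.0508) = -0.15863,
so c = arccos(-0.15863) = 1.73010 rad.
Distance = R·c = 6378.14 × 1.7301 ≈ 11035 km.

11035 km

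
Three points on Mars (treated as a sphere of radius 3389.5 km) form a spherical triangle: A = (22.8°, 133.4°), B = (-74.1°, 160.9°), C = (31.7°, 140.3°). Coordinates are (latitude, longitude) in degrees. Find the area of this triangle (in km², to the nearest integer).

1781224 km²

Side lengths (central angles): a = 1.8621, b = 0.1885, c = 1.7200 rad; semiperimeter s = 1.8853.
By l'Huilier's theorem, tan(E/4) = √[tan(s/2) tan((s−a)/2) tan((s−b)/2) tan((s−c)/2)], giving spherical excess E = 0.1550 rad.
Area = E·R² = 0.1550 × (3389.5)² ≈ 1781224 km².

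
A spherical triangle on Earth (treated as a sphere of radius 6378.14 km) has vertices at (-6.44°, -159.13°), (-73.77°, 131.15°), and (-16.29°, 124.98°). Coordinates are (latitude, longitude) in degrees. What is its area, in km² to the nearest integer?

31316870 km²

Side lengths (central angles): a = 1.0051, b = 1.3036, c = 1.3654 rad; semiperimeter s = 1.8371.
By l'Huilier's theorem, tan(E/4) = √[tan(s/2) tan((s−a)/2) tan((s−b)/2) tan((s−c)/2)], giving spherical excess E = 0.7698 rad.
Area = E·R² = 0.7698 × (6378.14)² ≈ 31316870 km².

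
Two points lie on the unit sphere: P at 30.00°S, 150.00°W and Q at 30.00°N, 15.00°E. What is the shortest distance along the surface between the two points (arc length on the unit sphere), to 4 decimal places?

In radians: φ₁ = -0.5236, φ₂ = 0.5236, Δλ = 165.000° = 2.8798 rad.
Haversine: a = sin²(Δφ/2) + cos φ₁ cos φ₂ sin²(Δλ/2) = 0.2500 + (0.8660)(0.8660)(0.9830) = 0.98722.
Central angle c = 2·arcsin(√a) = 2.91503 rad.
On the unit sphere the arc length equals the central angle: 2.9150.

2.9150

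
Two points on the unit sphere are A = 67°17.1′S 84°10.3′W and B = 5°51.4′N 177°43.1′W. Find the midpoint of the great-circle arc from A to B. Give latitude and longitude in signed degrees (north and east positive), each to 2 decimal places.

-38.15°, -156.07°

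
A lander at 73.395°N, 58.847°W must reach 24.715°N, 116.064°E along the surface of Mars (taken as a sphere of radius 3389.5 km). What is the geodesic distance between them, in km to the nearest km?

4841 km

In radians: φ₁ = 1.2810, φ₂ = 0.4314, Δλ = 174.911° = 3.0528 rad.
Haversine: a = sin²(Δφ/2) + cos φ₁ cos φ₂ sin²(Δλ/2) = 0.1699 + (0.2858)(0.9084)(0.9980) = 0.42895.
Central angle c = 2·arcsin(√a) = 1.42822 rad.
Distance = R·c = 3389.5 × 1.4282 ≈ 4841 km.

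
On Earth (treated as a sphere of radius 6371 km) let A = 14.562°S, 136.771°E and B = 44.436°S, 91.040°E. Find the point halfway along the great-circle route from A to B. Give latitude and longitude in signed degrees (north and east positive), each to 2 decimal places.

Central angle δ = 0.8521 rad. Interpolating on the sphere with fraction f = 0.5:
P = [sin((1−f)δ)·A + sin(fδ)·B] / sin δ = 0.5491·A + 0.5491·B in Cartesian coordinates,
giving P = (-0.3943, 0.7560, -0.5225), i.e. latitude -31.50°, longitude 117.55°.

-31.50°, 117.55°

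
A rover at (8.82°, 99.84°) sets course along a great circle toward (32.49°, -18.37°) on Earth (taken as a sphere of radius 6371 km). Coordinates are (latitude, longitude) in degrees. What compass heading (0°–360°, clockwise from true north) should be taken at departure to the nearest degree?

309°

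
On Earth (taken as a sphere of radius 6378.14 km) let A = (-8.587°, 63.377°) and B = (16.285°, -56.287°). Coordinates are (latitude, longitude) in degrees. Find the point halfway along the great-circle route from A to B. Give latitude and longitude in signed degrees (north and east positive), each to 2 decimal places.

7.62°, 5.01°

Central angle δ = 2.1078 rad. Interpolating on the sphere with fraction f = 0.5:
P = [sin((1−f)δ)·A + sin(fδ)·B] / sin δ = 1.0118·A + 1.0118·B in Cartesian coordinates,
giving P = (0.9874, 0.0865, 0.1327), i.e. latitude 7.62°, longitude 5.01°.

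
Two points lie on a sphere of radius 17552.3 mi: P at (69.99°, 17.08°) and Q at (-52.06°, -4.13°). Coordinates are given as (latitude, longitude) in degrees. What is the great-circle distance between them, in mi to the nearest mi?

37686 mi

Let φ₁ = 1.2216 rad, φ₂ = -0.9086 rad, and Δλ = -0.3702 rad.
Haversine: a = sin²(Δφ/2) + cos φ₁ cos φ₂ sin²(Δλ/2) = 0.7653 + (0.3422)(0.6148)(0.0339) = 0.77246.
Central angle c = 2·arcsin(√a) = 2.14708 rad.
Distance = R·c = 17552.3 × 2.1471 ≈ 37686 mi.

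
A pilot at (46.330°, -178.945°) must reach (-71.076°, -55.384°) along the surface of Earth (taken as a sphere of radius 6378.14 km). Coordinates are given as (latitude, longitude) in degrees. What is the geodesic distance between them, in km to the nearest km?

In radians: φ₁ = 0.8086, φ₂ = -1.2405, Δλ = 123.561° = 2.1565 rad.
cos c = sin φ₁ sin φ₂ + cos φ₁ cos φ₂ cos Δλ = (0.7233)(-0.9459) + (0.6905)(0.3243)(-0.5528) = -0.80803,
so c = arccos(-0.80803) = 2.51160 rad.
Distance = R·c = 6378.14 × 2.5116 ≈ 16019 km.

16019 km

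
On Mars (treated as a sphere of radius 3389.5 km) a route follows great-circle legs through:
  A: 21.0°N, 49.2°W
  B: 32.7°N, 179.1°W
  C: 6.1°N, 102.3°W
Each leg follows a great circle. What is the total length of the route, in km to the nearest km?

10867 km

Leg A→B: central angle 1.8863 rad, distance 6393.7 km.
Leg B→C: central angle 1.3197 rad, distance 4473.1 km.
Total: 6393.7 + 4473.1 ≈ 10867 km.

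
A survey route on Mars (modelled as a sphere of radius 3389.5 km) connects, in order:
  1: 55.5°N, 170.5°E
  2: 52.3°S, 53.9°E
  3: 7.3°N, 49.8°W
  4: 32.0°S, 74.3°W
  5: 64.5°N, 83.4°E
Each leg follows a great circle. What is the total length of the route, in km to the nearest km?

Leg 1→2: central angle 2.5101 rad, distance 8508.1 km.
Leg 2→3: central angle 1.8175 rad, distance 6160.4 km.
Leg 3→4: central angle 0.7981 rad, distance 2705.0 km.
Leg 4→5: central angle 2.5254 rad, distance 8559.9 km.
Total: 8508.1 + 6160.4 + 2705.0 + 8559.9 ≈ 25933 km.

25933 km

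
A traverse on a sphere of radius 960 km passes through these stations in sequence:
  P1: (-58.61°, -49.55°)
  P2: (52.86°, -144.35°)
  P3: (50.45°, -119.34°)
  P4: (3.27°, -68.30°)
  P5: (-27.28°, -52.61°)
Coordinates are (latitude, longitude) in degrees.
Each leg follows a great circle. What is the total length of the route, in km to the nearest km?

4161 km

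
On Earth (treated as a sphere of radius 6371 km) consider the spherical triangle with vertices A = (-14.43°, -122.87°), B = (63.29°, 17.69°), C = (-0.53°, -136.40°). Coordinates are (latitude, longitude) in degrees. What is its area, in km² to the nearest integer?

Side lengths (central angles): a = 1.9960, b = 0.3367, c = 2.1637 rad; semiperimeter s = 2.2482.
By l'Huilier's theorem, tan(E/4) = √[tan(s/2) tan((s−a)/2) tan((s−b)/2) tan((s−c)/2)], giving spherical excess E = 0.5009 rad.
Area = E·R² = 0.5009 × (6371)² ≈ 20329745 km².

20329745 km²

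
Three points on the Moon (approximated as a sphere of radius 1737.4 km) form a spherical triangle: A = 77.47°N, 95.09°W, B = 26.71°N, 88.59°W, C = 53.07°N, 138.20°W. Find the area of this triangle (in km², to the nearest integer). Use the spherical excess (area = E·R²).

Side lengths (central angles): a = 0.7854, b = 0.5043, c = 0.8875 rad; semiperimeter s = 1.0887.
By l'Huilier's theorem, tan(E/4) = √[tan(s/2) tan((s−a)/2) tan((s−b)/2) tan((s−c)/2)], giving spherical excess E = 0.2117 rad.
Area = E·R² = 0.2117 × (1737.4)² ≈ 639056 km².

639056 km²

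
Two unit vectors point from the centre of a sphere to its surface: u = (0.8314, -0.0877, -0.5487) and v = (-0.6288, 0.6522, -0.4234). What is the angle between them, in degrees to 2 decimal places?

u·v = -0.3477; |u| = 1.0000, |v| = 1.0000.
cos θ = (u·v)/(|u||v|) = -0.3477, so θ = 110.34°.

110.34°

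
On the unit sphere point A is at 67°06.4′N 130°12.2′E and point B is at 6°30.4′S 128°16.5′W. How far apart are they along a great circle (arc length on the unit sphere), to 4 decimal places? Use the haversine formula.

1.7534

In radians: φ₁ = 1.1712, φ₂ = -0.1136, Δλ = 101.522° = 1.7719 rad.
Haversine: a = sin²(Δφ/2) + cos φ₁ cos φ₂ sin²(Δλ/2) = 0.3589 + (0.3890)(0.9936)(0.5999) = 0.59080.
Central angle c = 2·arcsin(√a) = 1.75340 rad.
On the unit sphere the arc length equals the central angle: 1.7534.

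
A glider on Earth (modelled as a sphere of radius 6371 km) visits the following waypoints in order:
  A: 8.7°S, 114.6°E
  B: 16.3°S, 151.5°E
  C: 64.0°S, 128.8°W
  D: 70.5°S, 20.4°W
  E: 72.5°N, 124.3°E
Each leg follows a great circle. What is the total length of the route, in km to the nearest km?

34827 km

Leg A→B: central angle 0.6416 rad, distance 4087.4 km.
Leg B→C: central angle 1.2371 rad, distance 7881.9 km.
Leg C→D: central angle 0.6417 rad, distance 4088.6 km.
Leg D→E: central angle 2.9460 rad, distance 18769.0 km.
Total: 4087.4 + 7881.9 + 4088.6 + 18769.0 ≈ 34827 km.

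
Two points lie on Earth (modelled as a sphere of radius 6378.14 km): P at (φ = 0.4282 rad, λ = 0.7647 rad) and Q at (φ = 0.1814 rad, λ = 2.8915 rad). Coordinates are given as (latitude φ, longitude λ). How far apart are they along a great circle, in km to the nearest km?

12625 km

Let φ₁ = 0.4282 rad, φ₂ = 0.1814 rad, and Δλ = 2.1268 rad.
cos c = sin φ₁ sin φ₂ + cos φ₁ cos φ₂ cos Δλ = (0.4152)(0.1804) + (0.9097)(0.9836)(-0.5278) = -0.39735,
so c = arccos(-0.39735) = 1.97943 rad.
Distance = R·c = 6378.14 × 1.9794 ≈ 12625 km.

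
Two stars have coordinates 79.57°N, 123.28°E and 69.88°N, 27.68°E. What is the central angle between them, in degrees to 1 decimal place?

23.5°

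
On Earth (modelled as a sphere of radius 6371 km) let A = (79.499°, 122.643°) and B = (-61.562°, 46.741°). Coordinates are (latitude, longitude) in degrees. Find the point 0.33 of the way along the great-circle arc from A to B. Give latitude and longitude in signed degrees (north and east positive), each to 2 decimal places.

35.40°, 70.25°

Central angle δ = 2.5745 rad. Interpolating on the sphere with fraction f = 0.33:
P = [sin((1−f)δ)·A + sin(fδ)·B] / sin δ = 1.8395·A + 1.3980·B in Cartesian coordinates,
giving P = (0.2754, 0.7671, 0.5793), i.e. latitude 35.40°, longitude 70.25°.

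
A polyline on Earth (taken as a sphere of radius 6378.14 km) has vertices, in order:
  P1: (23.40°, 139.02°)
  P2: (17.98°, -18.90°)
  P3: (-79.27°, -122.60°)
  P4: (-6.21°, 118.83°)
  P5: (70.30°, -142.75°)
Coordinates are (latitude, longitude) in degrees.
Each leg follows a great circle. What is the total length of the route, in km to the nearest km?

48001 km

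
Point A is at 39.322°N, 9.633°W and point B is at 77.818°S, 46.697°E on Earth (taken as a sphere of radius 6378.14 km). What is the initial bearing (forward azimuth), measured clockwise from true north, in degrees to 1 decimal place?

168.1°

With φ₁ = 0.6863, φ₂ = -1.3582, Δλ = 0.9831 rad, the forward-azimuth formula gives
θ = atan2( sin Δλ cos φ₂ , cos φ₁ sin φ₂ − sin φ₁ cos φ₂ cos Δλ ) = atan2(0.1756, -0.8303) = 168.06°.
So the initial bearing is 168.1°.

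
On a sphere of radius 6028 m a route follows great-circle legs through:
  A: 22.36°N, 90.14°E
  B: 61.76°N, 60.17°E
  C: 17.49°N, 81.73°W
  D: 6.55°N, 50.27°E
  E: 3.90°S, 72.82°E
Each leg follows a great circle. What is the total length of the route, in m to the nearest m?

Leg A→B: central angle 0.7753 rad, distance 4673.4 m.
Leg B→C: central angle 1.6613 rad, distance 10014.3 m.
Leg C→D: central angle 2.2140 rad, distance 13345.9 m.
Leg D→E: central angle 0.4332 rad, distance 2611.2 m.
Total: 4673.4 + 10014.3 + 13345.9 + 2611.2 ≈ 30645 m.

30645 m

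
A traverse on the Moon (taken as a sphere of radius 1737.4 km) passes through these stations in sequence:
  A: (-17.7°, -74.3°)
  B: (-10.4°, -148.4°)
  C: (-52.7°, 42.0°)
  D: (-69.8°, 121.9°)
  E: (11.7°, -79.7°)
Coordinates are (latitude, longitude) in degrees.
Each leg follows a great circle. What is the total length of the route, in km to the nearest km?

Leg A→B: central angle 1.2539 rad, distance 2178.6 km.
Leg B→C: central angle 2.0293 rad, distance 3525.8 km.
Leg C→D: central angle 0.6709 rad, distance 1165.7 km.
Leg D→E: central angle 2.0998 rad, distance 3648.2 km.
Total: 2178.6 + 3525.8 + 1165.7 + 3648.2 ≈ 10518 km.

10518 km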